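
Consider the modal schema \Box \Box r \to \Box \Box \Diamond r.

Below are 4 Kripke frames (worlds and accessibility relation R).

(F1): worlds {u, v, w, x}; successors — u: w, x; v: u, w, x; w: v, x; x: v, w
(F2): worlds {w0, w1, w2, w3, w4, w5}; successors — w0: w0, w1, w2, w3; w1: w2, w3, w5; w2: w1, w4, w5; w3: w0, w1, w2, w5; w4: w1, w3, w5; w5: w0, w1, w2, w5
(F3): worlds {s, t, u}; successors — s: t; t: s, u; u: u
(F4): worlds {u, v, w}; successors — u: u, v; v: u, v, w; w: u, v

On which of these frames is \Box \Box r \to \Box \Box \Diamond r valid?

(F1), (F2), (F4)

This is the axiom for a generalized confluence (Geach) condition; its first-order frame correspondent is \forall x \forall z (x R^2 z \to \exists w (x R^2 w \wedge zRw)).
(F1): ✓.
(F2): ✓.
(F3): fails — sR²s but no w with sR²w and sRw.
(F4): ✓.
Valid on: (F1), (F2), (F4).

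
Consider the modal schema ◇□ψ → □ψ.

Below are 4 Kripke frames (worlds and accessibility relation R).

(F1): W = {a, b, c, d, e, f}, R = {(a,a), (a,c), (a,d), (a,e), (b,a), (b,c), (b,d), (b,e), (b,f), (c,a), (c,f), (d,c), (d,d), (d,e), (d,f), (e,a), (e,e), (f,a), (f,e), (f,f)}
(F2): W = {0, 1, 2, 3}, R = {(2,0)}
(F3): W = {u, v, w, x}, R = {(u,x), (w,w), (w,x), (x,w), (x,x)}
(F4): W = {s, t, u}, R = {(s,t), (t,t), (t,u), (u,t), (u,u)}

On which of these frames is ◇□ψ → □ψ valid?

The schema corresponds to the Euclidean property: ∀x ∀y ∀z (Rxy ∧ Rxz → Ryz).
(F1): fails — Rae and Rac but not Rec.
(F2): fails — R20 and R20 but not R00.
(F3): satisfies the condition.
(F4): satisfies the condition.

(F3), (F4)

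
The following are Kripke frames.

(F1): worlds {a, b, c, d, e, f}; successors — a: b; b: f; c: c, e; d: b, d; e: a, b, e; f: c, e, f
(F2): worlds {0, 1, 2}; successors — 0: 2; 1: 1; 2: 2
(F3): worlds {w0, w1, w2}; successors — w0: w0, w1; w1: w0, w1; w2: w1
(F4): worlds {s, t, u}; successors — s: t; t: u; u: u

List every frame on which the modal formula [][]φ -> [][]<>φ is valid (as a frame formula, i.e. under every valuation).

(F2), (F3), (F4)

This is the axiom for a generalized confluence (Geach) condition; its first-order frame correspondent is forall x forall z (x R^2 z -> exists w (x R^2 w & zRw)).
(F1): fails — cR²b but no w with cR²w and bRw.
(F2): condition met.
(F3): condition met.
(F4): condition met.
Valid on: (F2), (F3), (F4).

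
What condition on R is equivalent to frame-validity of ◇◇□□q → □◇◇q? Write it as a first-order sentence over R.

This is a Sahlqvist (Geach-type) schema ◇^2□^2q → □^1◇^2q.
First-order correspondent: ∀x ∀y ∀z ((xR²y ∧ xRz) → ∃w (yR²w ∧ zR²w)).

∀x ∀y ∀z ((xR²y ∧ xRz) → ∃w (yR²w ∧ zR²w))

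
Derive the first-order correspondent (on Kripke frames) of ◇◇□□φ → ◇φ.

∀x ∀y (xR²y → ∃w (yR²w ∧ xRw))

This is a Sahlqvist (Geach-type) schema ◇^2□^2φ → □^0◇^1φ.
First-order correspondent: ∀x ∀y (xR²y → ∃w (yR²w ∧ xRw)).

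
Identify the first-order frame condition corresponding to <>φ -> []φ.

Suppose ◇φ→□φ is valid. Take Rxy, Rxz and set V(φ)={y}. Then ◇φ at x, so □φ at x, so φ at z, i.e. z=y.

partial functionality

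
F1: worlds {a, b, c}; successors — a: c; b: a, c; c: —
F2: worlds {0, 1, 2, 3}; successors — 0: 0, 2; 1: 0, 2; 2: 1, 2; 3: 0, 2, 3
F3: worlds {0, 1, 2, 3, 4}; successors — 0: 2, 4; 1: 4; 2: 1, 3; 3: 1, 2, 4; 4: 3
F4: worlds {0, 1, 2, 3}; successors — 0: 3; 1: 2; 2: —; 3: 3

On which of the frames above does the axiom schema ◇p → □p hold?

F4

This is the axiom for partial functionality; its first-order frame correspondent is ∀x ∀y ∀z (Rxy ∧ Rxz → y = z).
F1: fails — b sees both a and c.
F2: fails — 0 sees both 0 and 2.
F3: fails — 0 sees both 2 and 4.
F4: holds.
Valid on: F4.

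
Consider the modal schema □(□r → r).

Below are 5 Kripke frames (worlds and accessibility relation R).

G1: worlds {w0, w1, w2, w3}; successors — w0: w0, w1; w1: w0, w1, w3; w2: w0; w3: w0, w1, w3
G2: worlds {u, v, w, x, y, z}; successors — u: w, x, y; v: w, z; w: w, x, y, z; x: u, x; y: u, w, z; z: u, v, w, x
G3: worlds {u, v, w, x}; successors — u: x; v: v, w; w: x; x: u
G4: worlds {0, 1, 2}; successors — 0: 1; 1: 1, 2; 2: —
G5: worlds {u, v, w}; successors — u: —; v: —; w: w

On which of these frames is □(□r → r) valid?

This is the axiom for shift-reflexivity; its first-order frame correspondent is ∀x ∀y (Rxy → Ryy).
G1: condition met.
G2: fails — Rvz but not Rzz.
G3: fails — Rwx but not Rxx.
G4: fails — R12 but not R22.
G5: condition met.
Valid on: G1, G5.

G1, G5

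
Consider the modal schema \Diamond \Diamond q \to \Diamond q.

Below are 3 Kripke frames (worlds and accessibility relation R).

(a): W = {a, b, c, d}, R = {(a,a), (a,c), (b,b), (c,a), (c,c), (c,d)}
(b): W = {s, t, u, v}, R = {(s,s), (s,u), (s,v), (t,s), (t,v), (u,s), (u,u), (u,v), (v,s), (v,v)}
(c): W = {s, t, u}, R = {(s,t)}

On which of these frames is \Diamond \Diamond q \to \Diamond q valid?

The schema corresponds to transitivity: \forall x \forall y \forall z (Rxy \wedge Ryz \to Rxz).
(a): fails — Rac and Rcd but not Rad.
(b): fails — Rts and Rsu but not Rtu.
(c): satisfies the condition.

(c)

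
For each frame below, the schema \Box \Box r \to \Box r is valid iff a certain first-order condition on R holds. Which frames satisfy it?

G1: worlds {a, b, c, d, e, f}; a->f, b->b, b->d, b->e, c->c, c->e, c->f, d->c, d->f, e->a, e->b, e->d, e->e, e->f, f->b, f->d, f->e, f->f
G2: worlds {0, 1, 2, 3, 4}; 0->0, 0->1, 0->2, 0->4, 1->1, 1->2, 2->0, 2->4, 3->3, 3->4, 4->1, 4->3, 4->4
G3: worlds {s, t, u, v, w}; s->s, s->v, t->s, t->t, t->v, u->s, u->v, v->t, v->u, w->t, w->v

G1, G2

Frame correspondent (Sahlqvist): \forall x \forall y (Rxy \to \exists z (Rxz \wedge Rzy)) — i.e. density.
G1: satisfies the condition.
G2: satisfies the condition.
G3: fails — Rvu but no z with Rvz and Rzu.
Valid on: G1, G2.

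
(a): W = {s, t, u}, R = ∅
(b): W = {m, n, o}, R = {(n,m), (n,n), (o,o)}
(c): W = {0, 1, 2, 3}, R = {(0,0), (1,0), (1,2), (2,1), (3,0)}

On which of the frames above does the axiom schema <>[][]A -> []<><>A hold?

Frame correspondent (Sahlqvist): forall x forall y forall z ((xRy & xRz) -> exists w (y R^2 w & z R^2 w)) — i.e. a generalized confluence (Geach) condition.
(a): satisfies the condition.
(b): fails — nRm, nRm but no w with mR²w and mR²w.
(c): satisfies the condition.

(a), (c)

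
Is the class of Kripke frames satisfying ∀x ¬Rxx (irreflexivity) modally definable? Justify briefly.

If a class were modally definable it would be closed under surjective bounded morphisms (Goldblatt–Thomason).
The 3-cycle (worlds a,b,c with a→b→c→a) is irreflexive, and the map sending every world to a single reflexive point • is a surjective bounded morphism (forth: every edge maps to (•,•); back: every world has a successor). So any modal formula valid on the 3-cycle is also valid on the reflexive point, which is not irreflexive.
Hence irreflexivity is not modally definable.

Not modally definable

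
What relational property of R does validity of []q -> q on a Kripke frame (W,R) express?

Suppose □q→q is valid. At any x set V(q)={w : Rxw}. Then □q holds at x, so q holds at x, i.e. Rxx.
Conversely, on a frame with reflexivity the schema holds at every world under every valuation.
So the correspondent is reflexivity.

reflexivity: forall x Rxx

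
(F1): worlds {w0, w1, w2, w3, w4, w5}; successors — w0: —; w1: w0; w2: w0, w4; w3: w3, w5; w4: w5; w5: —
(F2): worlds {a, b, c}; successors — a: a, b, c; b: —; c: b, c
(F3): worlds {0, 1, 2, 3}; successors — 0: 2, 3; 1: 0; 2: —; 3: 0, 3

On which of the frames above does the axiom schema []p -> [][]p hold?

(F2)

The schema corresponds to transitivity: forall x forall y forall z (Rxy & Ryz -> Rxz).
(F1): fails — Rw2w4 and Rw4w5 but not Rw2w5.
(F2): condition met.
(F3): fails — R10 and R02 but not R12.
Valid on: (F2).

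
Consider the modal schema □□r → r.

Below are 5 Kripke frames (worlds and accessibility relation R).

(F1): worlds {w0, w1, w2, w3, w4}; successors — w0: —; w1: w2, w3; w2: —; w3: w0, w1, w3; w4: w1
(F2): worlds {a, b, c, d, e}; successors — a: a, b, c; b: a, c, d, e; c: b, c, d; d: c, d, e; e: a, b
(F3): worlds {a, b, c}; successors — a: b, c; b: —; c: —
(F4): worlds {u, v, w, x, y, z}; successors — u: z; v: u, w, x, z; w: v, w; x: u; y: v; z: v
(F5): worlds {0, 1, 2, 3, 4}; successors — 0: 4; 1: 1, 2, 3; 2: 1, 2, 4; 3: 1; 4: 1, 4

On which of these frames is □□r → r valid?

This is the axiom for a generalized confluence (Geach) condition; its first-order frame correspondent is ∀x ∃w (xR²w ∧ x = w).
(F1): fails — at w0 but no w with w0R²w and w0=w.
(F2): satisfies the condition.
(F3): fails — at a but no w with aR²w and a=w.
(F4): fails — at u but no t with uR²t and u=t.
(F5): fails — at 0 but no w with 0R²w and 0=w.

(F2)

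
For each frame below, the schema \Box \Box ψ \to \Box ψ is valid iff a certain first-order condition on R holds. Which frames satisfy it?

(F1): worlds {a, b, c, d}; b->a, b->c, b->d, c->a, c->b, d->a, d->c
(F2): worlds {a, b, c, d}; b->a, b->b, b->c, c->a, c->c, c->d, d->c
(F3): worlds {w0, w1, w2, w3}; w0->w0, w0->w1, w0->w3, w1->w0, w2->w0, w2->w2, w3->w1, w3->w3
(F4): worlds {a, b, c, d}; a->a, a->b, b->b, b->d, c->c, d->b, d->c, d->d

(F2), (F3), (F4)

The schema corresponds to density: \forall x \forall y (Rxy \to \exists z (Rxz \wedge Rzy)).
(F1): fails — Rdc but no z with Rdz and Rzc.
(F2): holds.
(F3): holds.
(F4): holds.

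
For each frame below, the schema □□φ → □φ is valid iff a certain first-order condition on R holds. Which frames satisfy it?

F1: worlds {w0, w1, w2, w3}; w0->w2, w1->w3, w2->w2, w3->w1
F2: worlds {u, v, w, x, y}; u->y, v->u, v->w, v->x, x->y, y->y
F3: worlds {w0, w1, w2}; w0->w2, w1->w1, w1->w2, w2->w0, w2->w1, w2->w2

Frame correspondent (Sahlqvist): ∀x ∀y (Rxy → ∃z (Rxz ∧ Rzy)) — i.e. density.
F1: fails — Rw3w1 but no z with Rw3z and Rzw1.
F2: fails — Rvw but no z with Rvz and Rzw.
F3: satisfies the condition.
Valid on: F3.

F3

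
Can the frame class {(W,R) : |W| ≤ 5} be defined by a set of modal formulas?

Not modally definable

Modal frame validity is preserved under disjoint unions.
Any modal formula valid on each of 6 disjoint one-world frames is valid on their disjoint union (validity is preserved under disjoint unions). Each one-world frame has |W|=1≤5, but the union has |W|=6.
So the class is not modally definable.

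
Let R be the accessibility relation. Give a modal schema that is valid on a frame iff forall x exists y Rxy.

□ψ → ◇ψ

The condition is seriality. The D schema □ψ → ◇ψ defines it.
Suppose □ψ→◇ψ is valid. At any x set V(ψ)=W. Then □ψ at x, so ◇ψ at x, so x has a successor.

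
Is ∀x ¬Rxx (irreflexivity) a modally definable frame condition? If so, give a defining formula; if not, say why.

No

If a class were modally definable it would be closed under surjective bounded morphisms (Goldblatt–Thomason).
The 5-cycle (worlds 0,1,2,3,4 with 0→1→2→3→4→0) is irreflexive, and the map sending every world to a single reflexive point • is a surjective bounded morphism (forth: every edge maps to (•,•); back: every world has a successor). So any modal formula valid on the 5-cycle is also valid on the reflexive point, which is not irreflexive.
So the class is not modally definable.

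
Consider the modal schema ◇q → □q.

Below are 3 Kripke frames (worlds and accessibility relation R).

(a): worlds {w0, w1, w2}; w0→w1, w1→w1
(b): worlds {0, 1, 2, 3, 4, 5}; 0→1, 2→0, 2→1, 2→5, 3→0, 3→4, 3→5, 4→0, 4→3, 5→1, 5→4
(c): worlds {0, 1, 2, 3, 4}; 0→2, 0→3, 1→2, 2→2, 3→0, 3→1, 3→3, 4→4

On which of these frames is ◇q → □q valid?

The schema corresponds to partial functionality: ∀x ∀y ∀z (Rxy ∧ Rxz → y = z).
(a): satisfies the condition.
(b): fails — 2 sees both 0 and 1.
(c): fails — 0 sees both 2 and 3.
Valid on: (a).

(a)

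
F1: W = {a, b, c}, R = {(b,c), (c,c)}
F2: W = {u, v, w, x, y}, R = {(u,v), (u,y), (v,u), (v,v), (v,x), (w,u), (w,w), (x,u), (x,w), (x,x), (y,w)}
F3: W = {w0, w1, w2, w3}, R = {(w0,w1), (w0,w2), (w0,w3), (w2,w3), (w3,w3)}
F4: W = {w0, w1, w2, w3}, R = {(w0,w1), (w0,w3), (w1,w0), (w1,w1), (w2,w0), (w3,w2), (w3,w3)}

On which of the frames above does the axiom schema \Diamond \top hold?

This is the axiom for seriality; its first-order frame correspondent is \forall x \exists y Rxy.
F1: fails — world a has no successor.
F2: ✓.
F3: fails — world w1 has no successor.
F4: ✓.

F2, F4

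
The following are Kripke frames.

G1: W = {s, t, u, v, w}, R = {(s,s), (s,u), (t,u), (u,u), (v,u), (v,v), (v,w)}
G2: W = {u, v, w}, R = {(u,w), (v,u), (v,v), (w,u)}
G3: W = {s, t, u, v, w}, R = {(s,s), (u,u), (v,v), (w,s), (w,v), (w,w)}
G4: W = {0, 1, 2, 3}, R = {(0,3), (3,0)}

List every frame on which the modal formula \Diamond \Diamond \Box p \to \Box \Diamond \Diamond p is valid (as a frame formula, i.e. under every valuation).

The schema corresponds to a generalized confluence (Geach) condition: \forall x \forall y \forall z ((x R^2 y \wedge xRz) \to \exists w (yRw \wedge z R^2 w)).
G1: fails — vR²u, vRw but no w* with uRw* and wR²w*.
G2: fails — vR²u, vRu but no t with uRt and uR²t.
G3: fails — wR²s, wRv but no w* with sRw* and vR²w*.
G4: holds.
Valid on: G4.

G4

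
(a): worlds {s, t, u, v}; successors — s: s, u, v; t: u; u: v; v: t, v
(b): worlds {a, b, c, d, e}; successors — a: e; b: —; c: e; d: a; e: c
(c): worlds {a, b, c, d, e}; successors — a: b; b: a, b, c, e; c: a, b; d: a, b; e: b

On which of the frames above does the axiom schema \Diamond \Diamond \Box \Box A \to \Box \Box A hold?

(b), (c)

The schema corresponds to a generalized confluence (Geach) condition: \forall x \forall y \forall z ((x R^2 y \wedge x R^2 z) \to \exists w (y R^2 w \wedge z = w)).
(a): fails — sR²t, sR²s but no w with tR²w and s=w.
(b): ✓.
(c): ✓.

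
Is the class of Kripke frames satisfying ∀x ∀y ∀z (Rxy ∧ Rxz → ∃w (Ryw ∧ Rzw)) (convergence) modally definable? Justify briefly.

This is a Sahlqvist condition; the .2 axiom ◇□r → □◇r defines it.
Suppose ◇□r→□◇r is valid. Take Rxy, Rxz and set V(r)={w : Ryw}. Then □r at y so ◇□r at x, so □◇r at x, so ◇r at z, giving w with Rzw and Ryw.

Yes — defined by ◇□r → □◇r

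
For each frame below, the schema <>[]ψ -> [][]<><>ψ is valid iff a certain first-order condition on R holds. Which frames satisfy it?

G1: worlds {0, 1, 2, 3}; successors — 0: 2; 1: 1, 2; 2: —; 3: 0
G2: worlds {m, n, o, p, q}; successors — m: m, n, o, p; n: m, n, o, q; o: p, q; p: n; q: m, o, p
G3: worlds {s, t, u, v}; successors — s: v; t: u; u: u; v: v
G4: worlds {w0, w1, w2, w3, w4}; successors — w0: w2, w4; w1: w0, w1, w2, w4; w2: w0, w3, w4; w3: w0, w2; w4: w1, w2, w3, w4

The schema corresponds to a generalized confluence (Geach) condition: forall x forall y forall z ((xRy & x R^2 z) -> exists w (yRw & z R^2 w)).
G1: fails — 1R1, 1R²2 but no w with 1Rw and 2R²w.
G2: condition met.
G3: condition met.
G4: condition met.

G2, G3, G4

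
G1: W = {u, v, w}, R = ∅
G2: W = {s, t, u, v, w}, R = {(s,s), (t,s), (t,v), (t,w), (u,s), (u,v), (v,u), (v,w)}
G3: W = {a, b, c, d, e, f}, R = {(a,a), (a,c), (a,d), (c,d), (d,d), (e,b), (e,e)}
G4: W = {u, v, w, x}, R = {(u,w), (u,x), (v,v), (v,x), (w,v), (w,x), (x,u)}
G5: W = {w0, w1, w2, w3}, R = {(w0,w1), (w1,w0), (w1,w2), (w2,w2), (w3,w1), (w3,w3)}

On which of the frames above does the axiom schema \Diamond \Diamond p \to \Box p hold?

G1

This is the axiom for a generalized confluence (Geach) condition; its first-order frame correspondent is \forall x \forall y \forall z ((x R^2 y \wedge xRz) \to \exists w (y = w \wedge z = w)).
G1: satisfies the condition.
G2: fails — tR²s, tRv but s ≠ v.
G3: fails — aR²a, aRc but a ≠ c.
G4: fails — uR²u, uRw but u ≠ w.
G5: fails — w0R²w0, w0Rw1 but w0 ≠ w1.
Valid on: G1.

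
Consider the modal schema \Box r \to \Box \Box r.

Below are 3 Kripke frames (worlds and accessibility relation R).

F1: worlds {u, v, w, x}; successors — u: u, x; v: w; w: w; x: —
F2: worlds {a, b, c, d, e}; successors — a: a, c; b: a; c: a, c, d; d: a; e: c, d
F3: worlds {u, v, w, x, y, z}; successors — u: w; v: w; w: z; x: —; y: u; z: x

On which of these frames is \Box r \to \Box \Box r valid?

The schema corresponds to transitivity: \forall x \forall y \forall z (Rxy \wedge Ryz \to Rxz).
F1: holds.
F2: fails — Rec and Rca but not Rea.
F3: fails — Ruw and Rwz but not Ruz.

F1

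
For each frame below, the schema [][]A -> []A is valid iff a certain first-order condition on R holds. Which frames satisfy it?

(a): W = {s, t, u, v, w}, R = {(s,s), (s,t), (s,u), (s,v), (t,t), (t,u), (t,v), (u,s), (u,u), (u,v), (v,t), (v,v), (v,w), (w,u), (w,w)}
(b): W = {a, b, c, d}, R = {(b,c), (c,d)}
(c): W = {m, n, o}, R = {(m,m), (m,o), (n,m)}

(a), (c)

The schema corresponds to density: forall x forall y (Rxy -> exists z (Rxz & Rzy)).
(a): condition met.
(b): fails — Rbc but no z with Rbz and Rzc.
(c): condition met.
Valid on: (a), (c).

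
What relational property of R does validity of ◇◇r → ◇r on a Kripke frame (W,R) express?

Transitivity

Equivalently (dual form): □r → □□r.
Suppose □r→□□r is valid. Take Rxy, Ryz and set V(r)={w : Rxw}. Then □r at x, so □□r at x, so □r at y, so r at z, i.e. Rxz.
Conversely, on a frame with transitivity the schema holds at every world under every valuation.
Frame condition: ∀x ∀y ∀z (Rxy ∧ Ryz → Rxz).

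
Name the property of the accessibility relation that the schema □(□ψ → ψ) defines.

Suppose □(□ψ→ψ) is valid. Take Rxy and set V(ψ)={w : Ryw}. Then at y, □ψ holds; since □(□ψ→ψ) at x, □ψ→ψ at y, so ψ at y, i.e. Ryy.
Conversely, on a frame with shift-reflexivity the schema holds at every world under every valuation.
So the correspondent is shift-reflexivity.

shift-reflexivity: ∀x ∀y (Rxy → Ryy)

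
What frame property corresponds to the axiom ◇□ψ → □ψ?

Replacing ψ by ¬ψ and contraposing gives the equivalent schema ◇ψ → □◇ψ.
Suppose ◇ψ→□◇ψ is valid. Take Rxy, Rxz and set V(ψ)={y}. Then ◇ψ at x, so □◇ψ at x, so ◇ψ at z, so some w with Rzw has ψ; w=y, i.e. Rzy. By symmetry of the argument, Ryz.

the Euclidean property: ∀x ∀y ∀z (Rxy ∧ Rxz → Ryz)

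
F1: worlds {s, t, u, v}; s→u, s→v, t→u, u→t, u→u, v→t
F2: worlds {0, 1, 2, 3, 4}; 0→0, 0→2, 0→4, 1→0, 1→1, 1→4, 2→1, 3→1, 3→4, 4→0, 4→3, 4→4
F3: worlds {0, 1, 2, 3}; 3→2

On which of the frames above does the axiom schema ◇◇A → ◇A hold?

This is the axiom for a generalized confluence (Geach) condition; its first-order frame correspondent is ∀x ∀y (xR²y → ∃w (y = w ∧ xRw)).
F1: fails — sR²t but no w with t=w and sRw.
F2: fails — 0R²1 but no w with 1=w and 0Rw.
F3: holds.

F3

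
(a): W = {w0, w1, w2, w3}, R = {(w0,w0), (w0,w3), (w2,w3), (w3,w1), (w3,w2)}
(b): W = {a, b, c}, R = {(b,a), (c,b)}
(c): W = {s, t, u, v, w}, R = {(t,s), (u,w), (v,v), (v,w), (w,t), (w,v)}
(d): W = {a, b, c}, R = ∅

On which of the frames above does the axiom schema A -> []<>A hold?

(d)

Frame correspondent (Sahlqvist): forall x forall y (Rxy -> Ryx) — i.e. symmetry.
(a): fails — Rw3w1 but not Rw1w3.
(b): fails — Rba but not Rab.
(c): fails — Rwt but not Rtw.
(d): holds.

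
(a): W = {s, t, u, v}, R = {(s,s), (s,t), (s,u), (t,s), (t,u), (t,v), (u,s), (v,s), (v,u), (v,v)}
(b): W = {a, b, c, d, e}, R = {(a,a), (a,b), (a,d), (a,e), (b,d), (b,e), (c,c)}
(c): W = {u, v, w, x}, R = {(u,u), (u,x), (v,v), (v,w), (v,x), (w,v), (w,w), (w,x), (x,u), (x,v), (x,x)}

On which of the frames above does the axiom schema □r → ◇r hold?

(a), (c)

The schema corresponds to seriality: ∀x ∃y Rxy.
(a): condition met.
(b): fails — world d has no successor.
(c): condition met.
Valid on: (a), (c).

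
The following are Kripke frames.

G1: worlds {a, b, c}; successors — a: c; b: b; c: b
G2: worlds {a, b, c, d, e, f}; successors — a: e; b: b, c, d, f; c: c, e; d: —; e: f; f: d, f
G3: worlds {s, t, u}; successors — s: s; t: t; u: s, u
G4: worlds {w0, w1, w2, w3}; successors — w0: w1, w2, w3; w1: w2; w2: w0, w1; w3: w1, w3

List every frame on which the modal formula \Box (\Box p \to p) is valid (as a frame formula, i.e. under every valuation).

This is the axiom for shift-reflexivity; its first-order frame correspondent is \forall x \forall y (Rxy \to Ryy).
G1: fails — Rac but not Rcc.
G2: fails — Rfd but not Rdd.
G3: condition met.
G4: fails — Rw1w2 but not Rw2w2.
Valid on: G3.

G3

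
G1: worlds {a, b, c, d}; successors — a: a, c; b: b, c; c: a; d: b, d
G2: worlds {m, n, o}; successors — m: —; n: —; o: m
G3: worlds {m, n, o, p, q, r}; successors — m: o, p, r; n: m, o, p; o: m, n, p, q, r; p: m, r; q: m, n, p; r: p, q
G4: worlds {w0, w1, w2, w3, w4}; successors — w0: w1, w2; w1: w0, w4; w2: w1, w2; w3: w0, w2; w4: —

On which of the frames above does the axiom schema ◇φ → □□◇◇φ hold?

The schema corresponds to a generalized confluence (Geach) condition: ∀x ∀y ∀z ((xRy ∧ xR²z) → ∃w (y = w ∧ zR²w)).
G1: fails — bRb, bR²a but no w with b=w and aR²w.
G2: ✓.
G3: fails — mRo, mR²m but no w with o=w and mR²w.
G4: fails — w0Rw1, w0R²w4 but no w with w1=w and w4R²w.

G2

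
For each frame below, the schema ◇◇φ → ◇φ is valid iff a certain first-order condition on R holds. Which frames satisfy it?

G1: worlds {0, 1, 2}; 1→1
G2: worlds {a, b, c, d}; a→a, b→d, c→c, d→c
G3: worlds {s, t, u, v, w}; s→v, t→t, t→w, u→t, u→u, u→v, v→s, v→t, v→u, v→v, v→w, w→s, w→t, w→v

Frame correspondent (Sahlqvist): ∀x ∀y ∀z (Rxy ∧ Ryz → Rxz) — i.e. transitivity.
G1: ✓.
G2: fails — Rbd and Rdc but not Rbc.
G3: fails — Ruv and Rvw but not Ruw.

G1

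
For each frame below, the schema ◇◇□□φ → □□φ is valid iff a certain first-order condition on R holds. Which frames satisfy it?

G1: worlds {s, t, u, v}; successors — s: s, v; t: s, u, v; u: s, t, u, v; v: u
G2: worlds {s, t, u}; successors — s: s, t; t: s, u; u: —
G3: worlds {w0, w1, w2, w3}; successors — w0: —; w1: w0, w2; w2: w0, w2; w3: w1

This is the axiom for a generalized confluence (Geach) condition; its first-order frame correspondent is ∀x ∀y ∀z ((xR²y ∧ xR²z) → ∃w (yR²w ∧ z = w)).
G1: fails — tR²s, tR²t but no w with sR²w and t=w.
G2: fails — sR²t, sR²u but no w with tR²w and u=w.
G3: fails — w1R²w0, w1R²w0 but no w with w0R²w and w0=w.

none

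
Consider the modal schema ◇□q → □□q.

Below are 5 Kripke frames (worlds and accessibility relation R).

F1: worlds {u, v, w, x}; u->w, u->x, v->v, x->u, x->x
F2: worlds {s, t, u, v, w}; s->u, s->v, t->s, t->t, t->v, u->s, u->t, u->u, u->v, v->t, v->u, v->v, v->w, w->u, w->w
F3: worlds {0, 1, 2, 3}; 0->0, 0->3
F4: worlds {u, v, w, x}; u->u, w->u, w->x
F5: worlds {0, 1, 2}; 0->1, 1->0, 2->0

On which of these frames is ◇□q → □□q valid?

The schema corresponds to a generalized confluence (Geach) condition: ∀x ∀y ∀z ((xRy ∧ xR²z) → ∃w (yRw ∧ z = w)).
F1: fails — uRw, uR²u but no t with wRt and u=t.
F2: fails — sRu, sR²w but no w* with uRw* and w=w*.
F3: fails — 0R3, 0R²0 but no w with 3Rw and 0=w.
F4: fails — wRx, wR²u but no t with xRt and u=t.
F5: ✓.

F5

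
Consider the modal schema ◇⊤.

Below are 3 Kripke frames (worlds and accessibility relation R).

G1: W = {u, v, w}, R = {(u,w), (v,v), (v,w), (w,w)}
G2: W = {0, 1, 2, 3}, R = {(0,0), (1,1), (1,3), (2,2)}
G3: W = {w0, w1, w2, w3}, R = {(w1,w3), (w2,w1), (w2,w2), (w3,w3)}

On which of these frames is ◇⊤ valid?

G1

This is the axiom for seriality; its first-order frame correspondent is ∀x ∃y Rxy.
G1: condition met.
G2: fails — world 3 has no successor.
G3: fails — world w0 has no successor.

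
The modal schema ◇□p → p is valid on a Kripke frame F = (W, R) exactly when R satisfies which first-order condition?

This is a form of the B axiom.
It corresponds to symmetry: ∀x ∀y (Rxy → Ryx).

Symmetry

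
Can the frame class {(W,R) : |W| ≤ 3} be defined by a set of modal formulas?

If a class were modally definable it would be closed under disjoint unions (Goldblatt–Thomason).
Any modal formula valid on each of 4 disjoint one-world frames is valid on their disjoint union (validity is preserved under disjoint unions). Each one-world frame has |W|=1≤3, but the union has |W|=4.
So the class is not modally definable.

Not definable by any modal formula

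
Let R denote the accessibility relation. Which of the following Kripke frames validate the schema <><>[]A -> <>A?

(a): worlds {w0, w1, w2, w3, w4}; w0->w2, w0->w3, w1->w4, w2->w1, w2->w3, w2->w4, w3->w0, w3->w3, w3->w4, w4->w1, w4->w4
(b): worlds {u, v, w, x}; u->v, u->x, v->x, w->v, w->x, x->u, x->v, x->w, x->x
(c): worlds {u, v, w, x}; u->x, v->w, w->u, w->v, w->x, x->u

The schema corresponds to a generalized confluence (Geach) condition: forall x forall y (x R^2 y -> exists w (yRw & xRw)).
(a): fails — w0R²w1 but no w with w1Rw and w0Rw.
(b): holds.
(c): fails — vR²u but no t with uRt and vRt.
Valid on: (b).

(b)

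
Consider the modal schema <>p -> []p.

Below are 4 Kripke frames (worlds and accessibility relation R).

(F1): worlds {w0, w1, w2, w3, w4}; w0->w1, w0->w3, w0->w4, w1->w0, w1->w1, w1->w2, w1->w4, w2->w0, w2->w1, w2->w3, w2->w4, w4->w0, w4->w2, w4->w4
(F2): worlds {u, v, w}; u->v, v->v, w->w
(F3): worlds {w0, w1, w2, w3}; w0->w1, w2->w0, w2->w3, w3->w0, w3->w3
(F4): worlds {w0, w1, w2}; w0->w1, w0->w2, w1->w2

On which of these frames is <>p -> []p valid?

(F2)

This is the axiom for partial functionality; its first-order frame correspondent is forall x forall y forall z (Rxy & Rxz -> y = z).
(F1): fails — w0 sees both w1 and w3.
(F2): holds.
(F3): fails — w2 sees both w0 and w3.
(F4): fails — w0 sees both w1 and w2.
Valid on: (F2).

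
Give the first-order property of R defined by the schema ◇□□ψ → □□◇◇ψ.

This is a Sahlqvist (Geach-type) schema ◇^1□^2ψ → □^2◇^2ψ.
First-order correspondent: ∀x ∀y ∀z ((xRy ∧ xR²z) → ∃w (yR²w ∧ zR²w)).

∀x ∀y ∀z ((xRy ∧ xR²z) → ∃w (yR²w ∧ zR²w))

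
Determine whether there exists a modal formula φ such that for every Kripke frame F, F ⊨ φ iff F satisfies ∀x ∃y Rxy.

Yes, by □q → ◇q

Yes: it is seriality, defined by the D schema □q → ◇q.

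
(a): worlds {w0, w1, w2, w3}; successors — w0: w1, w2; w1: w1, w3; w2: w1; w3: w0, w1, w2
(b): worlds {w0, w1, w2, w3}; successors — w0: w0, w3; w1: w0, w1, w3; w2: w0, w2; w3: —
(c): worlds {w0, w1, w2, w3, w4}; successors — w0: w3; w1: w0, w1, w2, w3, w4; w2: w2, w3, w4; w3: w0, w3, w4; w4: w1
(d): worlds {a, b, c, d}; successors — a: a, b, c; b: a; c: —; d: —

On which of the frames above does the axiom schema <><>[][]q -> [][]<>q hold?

The schema corresponds to a generalized confluence (Geach) condition: forall x forall y forall z ((x R^2 y & x R^2 z) -> exists w (y R^2 w & zRw)).
(a): satisfies the condition.
(b): fails — w0R²w0, w0R²w3 but no w with w0R²w and w3Rw.
(c): fails — w0R²w0, w0R²w4 but no w with w0R²w and w4Rw.
(d): fails — aR²a, aR²c but no w with aR²w and cRw.

(a)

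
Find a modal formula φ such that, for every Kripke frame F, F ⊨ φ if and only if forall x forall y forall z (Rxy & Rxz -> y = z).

A defining formula is ◇r → □r (the CD axiom).
Suppose ◇r→□r is valid. Take Rxy, Rxz and set V(r)={y}. Then ◇r at x, so □r at x, so r at z, i.e. z=y.

◇r → □r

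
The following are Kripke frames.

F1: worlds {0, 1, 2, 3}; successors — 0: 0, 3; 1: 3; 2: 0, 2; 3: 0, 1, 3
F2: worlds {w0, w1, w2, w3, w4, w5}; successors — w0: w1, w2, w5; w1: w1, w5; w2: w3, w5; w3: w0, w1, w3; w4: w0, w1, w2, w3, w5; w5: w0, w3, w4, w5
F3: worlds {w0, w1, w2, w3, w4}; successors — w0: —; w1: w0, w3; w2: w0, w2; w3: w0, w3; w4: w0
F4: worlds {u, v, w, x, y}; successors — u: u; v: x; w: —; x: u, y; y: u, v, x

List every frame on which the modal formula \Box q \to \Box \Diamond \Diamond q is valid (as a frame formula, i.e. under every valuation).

This is the axiom for a generalized confluence (Geach) condition; its first-order frame correspondent is \forall x \forall z (xRz \to \exists w (xRw \wedge z R^2 w)).
F1: satisfies the condition.
F2: satisfies the condition.
F3: fails — w1Rw0 but no w with w1Rw and w0R²w.
F4: satisfies the condition.

F1, F2, F4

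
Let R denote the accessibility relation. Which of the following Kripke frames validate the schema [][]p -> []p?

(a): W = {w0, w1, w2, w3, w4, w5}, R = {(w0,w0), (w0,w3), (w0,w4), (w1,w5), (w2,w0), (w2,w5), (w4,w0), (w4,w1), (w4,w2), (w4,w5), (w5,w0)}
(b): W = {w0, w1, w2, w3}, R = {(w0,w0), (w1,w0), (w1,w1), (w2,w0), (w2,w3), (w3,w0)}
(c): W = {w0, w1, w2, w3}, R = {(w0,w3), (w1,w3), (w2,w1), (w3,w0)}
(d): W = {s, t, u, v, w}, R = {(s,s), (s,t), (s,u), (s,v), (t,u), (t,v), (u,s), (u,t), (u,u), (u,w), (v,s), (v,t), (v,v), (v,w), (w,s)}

Frame correspondent (Sahlqvist): forall x forall y (Rxy -> exists z (Rxz & Rzy)) — i.e. density.
(a): fails — Rw1w5 but no z with Rw1z and Rzw5.
(b): fails — Rw2w3 but no z with Rw2z and Rzw3.
(c): fails — Rw3w0 but no z with Rw3z and Rzw0.
(d): satisfies the condition.

(d)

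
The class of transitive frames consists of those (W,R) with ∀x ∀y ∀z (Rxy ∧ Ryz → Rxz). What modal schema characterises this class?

□ψ → □□ψ

The condition is transitivity. The 4 schema □ψ → □□ψ defines it.
Suppose □ψ→□□ψ is valid. Take Rxy, Ryz and set V(ψ)={w : Rxw}. Then □ψ at x, so □□ψ at x, so □ψ at y, so ψ at z, i.e. Rxz.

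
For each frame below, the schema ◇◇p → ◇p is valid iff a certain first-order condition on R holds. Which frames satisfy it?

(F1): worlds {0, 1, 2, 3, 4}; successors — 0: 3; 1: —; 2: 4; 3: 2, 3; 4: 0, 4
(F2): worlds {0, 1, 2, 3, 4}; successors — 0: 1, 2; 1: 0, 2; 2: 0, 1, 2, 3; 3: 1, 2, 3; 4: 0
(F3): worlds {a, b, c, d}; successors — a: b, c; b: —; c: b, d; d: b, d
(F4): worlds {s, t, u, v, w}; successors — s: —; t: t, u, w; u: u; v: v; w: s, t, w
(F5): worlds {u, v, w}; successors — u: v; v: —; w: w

This is the axiom for transitivity; its first-order frame correspondent is ∀x ∀y ∀z (Rxy ∧ Ryz → Rxz).
(F1): fails — R32 and R24 but not R34.
(F2): fails — R10 and R01 but not R11.
(F3): fails — Rac and Rcd but not Rad.
(F4): fails — Rwt and Rtu but not Rwu.
(F5): satisfies the condition.

(F5)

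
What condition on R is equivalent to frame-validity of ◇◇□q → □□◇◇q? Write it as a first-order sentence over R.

∀x ∀y ∀z ((xR²y ∧ xR²z) → ∃w (yRw ∧ zR²w))

This is a Sahlqvist (Geach-type) schema ◇^2□^1q → □^2◇^2q.
First-order correspondent: ∀x ∀y ∀z ((xR²y ∧ xR²z) → ∃w (yRw ∧ zR²w)).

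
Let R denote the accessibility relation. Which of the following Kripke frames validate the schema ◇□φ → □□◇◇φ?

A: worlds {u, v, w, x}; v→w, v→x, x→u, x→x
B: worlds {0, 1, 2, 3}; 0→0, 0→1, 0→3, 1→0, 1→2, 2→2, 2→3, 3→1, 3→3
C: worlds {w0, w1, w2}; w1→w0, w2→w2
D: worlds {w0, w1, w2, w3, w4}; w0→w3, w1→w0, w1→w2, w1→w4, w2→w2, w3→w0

B, C

Frame correspondent (Sahlqvist): ∀x ∀y ∀z ((xRy ∧ xR²z) → ∃w (yRw ∧ zR²w)) — i.e. a generalized confluence (Geach) condition.
A: fails — vRw, vR²u but no t with wRt and uR²t.
B: ✓.
C: ✓.
D: fails — w1Rw0, w1R²w2 but no w with w0Rw and w2R²w.
Valid on: B, C.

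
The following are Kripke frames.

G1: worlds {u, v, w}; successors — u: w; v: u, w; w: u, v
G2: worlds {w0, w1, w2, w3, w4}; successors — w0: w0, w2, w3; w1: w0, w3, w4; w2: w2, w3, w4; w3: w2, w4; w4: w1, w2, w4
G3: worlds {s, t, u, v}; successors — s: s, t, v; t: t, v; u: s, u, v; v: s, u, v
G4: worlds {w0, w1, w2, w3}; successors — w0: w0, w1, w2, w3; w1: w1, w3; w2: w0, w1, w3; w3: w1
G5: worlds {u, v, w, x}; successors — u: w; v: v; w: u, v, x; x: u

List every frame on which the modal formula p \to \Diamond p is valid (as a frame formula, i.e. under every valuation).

The schema corresponds to reflexivity: \forall x Rxx.
G1: fails — world u does not see itself.
G2: fails — world w1 does not see itself.
G3: holds.
G4: fails — world w2 does not see itself.
G5: fails — world u does not see itself.

G3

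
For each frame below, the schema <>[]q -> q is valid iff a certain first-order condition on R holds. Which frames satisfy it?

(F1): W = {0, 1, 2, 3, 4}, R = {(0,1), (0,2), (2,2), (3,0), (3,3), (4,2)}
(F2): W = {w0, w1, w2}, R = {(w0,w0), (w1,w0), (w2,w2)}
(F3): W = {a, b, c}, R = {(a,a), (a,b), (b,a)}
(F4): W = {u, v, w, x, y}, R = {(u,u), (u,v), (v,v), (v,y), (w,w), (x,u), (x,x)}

(F3)

The schema corresponds to symmetry: forall x forall y (Rxy -> Ryx).
(F1): fails — R02 but not R20.
(F2): fails — Rw1w0 but not Rw0w1.
(F3): condition met.
(F4): fails — Ruv but not Rvu.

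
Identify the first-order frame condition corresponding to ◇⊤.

◇⊤ holds at w iff w has a successor, so frame-validity of ◇⊤ is exactly seriality. Equivalently via □ψ → ◇ψ:
Suppose □ψ→◇ψ is valid. At any x set V(ψ)=W. Then □ψ at x, so ◇ψ at x, so x has a successor.
Conversely, any frame satisfying ∀x ∃y Rxy validates the schema.
Frame condition: ∀x ∃y Rxy.

seriality: ∀x ∃y Rxy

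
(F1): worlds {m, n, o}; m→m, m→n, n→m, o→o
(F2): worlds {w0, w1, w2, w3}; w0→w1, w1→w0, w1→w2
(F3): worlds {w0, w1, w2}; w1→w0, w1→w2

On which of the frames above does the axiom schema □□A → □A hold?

(F1)

The schema corresponds to density: ∀x ∀y (Rxy → ∃z (Rxz ∧ Rzy)).
(F1): satisfies the condition.
(F2): fails — Rw1w2 but no z with Rw1z and Rzw2.
(F3): fails — Rw1w2 but no z with Rw1z and Rzw2.
Valid on: (F1).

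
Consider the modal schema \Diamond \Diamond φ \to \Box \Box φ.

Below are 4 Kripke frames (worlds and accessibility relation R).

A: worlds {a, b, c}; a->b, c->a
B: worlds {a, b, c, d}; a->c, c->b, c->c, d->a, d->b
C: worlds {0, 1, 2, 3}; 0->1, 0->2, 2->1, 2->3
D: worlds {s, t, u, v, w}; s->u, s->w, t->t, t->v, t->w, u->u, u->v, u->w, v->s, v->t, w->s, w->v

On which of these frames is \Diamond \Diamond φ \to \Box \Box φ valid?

A

Frame correspondent (Sahlqvist): \forall x \forall y \forall z ((x R^2 y \wedge x R^2 z) \to \exists w (y = w \wedge z = w)) — i.e. a generalized confluence (Geach) condition.
A: ✓.
B: fails — aR²b, aR²c but b ≠ c.
C: fails — 0R²1, 0R²3 but 1 ≠ 3.
D: fails — sR²s, sR²u but s ≠ u.
Valid on: A.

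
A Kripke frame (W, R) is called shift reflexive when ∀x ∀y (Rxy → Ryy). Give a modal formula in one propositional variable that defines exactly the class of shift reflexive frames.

This is shift-reflexivity; the standard corresponding axiom is T□: □(□s → s).

□(□s → s)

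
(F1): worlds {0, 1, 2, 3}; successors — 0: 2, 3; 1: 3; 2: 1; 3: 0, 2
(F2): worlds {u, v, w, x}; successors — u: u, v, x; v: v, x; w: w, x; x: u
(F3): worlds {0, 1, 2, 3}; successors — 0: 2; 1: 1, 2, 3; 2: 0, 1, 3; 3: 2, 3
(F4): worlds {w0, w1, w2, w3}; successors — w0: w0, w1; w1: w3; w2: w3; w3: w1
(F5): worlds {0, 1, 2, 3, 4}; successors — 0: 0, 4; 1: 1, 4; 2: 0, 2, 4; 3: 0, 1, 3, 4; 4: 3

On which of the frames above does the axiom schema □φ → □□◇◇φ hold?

(F2), (F5)

This is the axiom for a generalized confluence (Geach) condition; its first-order frame correspondent is ∀x ∀z (xR²z → ∃w (xRw ∧ zR²w)).
(F1): fails — 1R²0 but no w with 1Rw and 0R²w.
(F2): condition met.
(F3): fails — 0R²0 but no w with 0Rw and 0R²w.
(F4): fails — w0R²w3 but no w with w0Rw and w3R²w.
(F5): condition met.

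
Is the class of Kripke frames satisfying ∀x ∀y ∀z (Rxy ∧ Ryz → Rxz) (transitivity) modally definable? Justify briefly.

Yes, by □p → □□p

The condition is transitivity. A defining modal formula is □p → □□p.
Suppose □p→□□p is valid. Take Rxy, Ryz and set V(p)={w : Rxw}. Then □p at x, so □□p at x, so □p at y, so p at z, i.e. Rxz.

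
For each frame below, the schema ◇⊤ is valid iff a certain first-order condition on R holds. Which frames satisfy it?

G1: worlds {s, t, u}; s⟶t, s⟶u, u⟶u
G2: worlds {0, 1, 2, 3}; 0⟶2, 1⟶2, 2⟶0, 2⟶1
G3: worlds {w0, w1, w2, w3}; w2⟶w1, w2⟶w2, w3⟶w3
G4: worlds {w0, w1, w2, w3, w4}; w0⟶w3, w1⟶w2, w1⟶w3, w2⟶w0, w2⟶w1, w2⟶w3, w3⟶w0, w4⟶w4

The schema corresponds to seriality: ∀x ∃y Rxy.
G1: fails — world t has no successor.
G2: fails — world 3 has no successor.
G3: fails — world w0 has no successor.
G4: holds.
Valid on: G4.

G4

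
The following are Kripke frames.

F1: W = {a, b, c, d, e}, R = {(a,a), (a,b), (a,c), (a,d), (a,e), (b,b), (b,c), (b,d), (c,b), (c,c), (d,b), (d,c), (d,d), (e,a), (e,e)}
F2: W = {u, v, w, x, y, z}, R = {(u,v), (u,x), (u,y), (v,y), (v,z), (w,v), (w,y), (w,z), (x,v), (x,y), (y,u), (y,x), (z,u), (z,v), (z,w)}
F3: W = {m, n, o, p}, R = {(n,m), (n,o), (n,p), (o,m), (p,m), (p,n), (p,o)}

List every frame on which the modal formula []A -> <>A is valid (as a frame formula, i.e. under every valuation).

F1, F2

This is the axiom for seriality; its first-order frame correspondent is forall x exists y Rxy.
F1: holds.
F2: holds.
F3: fails — world m has no successor.
Valid on: F1, F2.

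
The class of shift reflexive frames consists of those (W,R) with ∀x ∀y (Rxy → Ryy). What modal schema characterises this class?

The condition is shift-reflexivity. The T□ schema □(□q → q) defines it.
Suppose □(□q→q) is valid. Take Rxy and set V(q)={w : Ryw}. Then at y, □q holds; since □(□q→q) at x, □q→q at y, so q at y, i.e. Ryy.

□(□q → q)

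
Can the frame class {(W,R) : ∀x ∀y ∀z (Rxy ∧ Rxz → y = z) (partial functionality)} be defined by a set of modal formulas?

Yes: it is partial functionality, defined by the CD schema ◇q → □q.

Yes — defined by ◇q → □q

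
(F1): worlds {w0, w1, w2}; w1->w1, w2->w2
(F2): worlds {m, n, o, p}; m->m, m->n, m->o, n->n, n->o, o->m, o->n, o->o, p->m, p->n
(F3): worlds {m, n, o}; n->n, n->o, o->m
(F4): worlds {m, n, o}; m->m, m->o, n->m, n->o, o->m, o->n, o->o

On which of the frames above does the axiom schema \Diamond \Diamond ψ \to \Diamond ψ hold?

Frame correspondent (Sahlqvist): \forall x \forall y (x R^2 y \to \exists w (y = w \wedge xRw)) — i.e. a generalized confluence (Geach) condition.
(F1): satisfies the condition.
(F2): fails — nR²m but no w with m=w and nRw.
(F3): fails — nR²m but no w with m=w and nRw.
(F4): fails — mR²n but no w with n=w and mRw.

(F1)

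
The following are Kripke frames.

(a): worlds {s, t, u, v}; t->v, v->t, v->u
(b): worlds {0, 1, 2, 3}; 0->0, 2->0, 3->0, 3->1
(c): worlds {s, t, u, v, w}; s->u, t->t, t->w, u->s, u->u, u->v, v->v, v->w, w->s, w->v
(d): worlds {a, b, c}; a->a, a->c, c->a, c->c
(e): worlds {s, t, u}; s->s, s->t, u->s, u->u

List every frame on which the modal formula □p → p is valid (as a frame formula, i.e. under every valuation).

The schema corresponds to reflexivity: ∀x Rxx.
(a): fails — world s does not see itself.
(b): fails — world 1 does not see itself.
(c): fails — world s does not see itself.
(d): fails — world b does not see itself.
(e): fails — world t does not see itself.
Valid on no frame.

none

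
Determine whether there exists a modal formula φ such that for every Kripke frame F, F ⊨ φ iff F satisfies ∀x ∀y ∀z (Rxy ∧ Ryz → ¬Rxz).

Not modally definable

Modal frame validity is preserved under surjective bounded morphisms.
The 5-cycle (worlds w0,w1,w2,w3,w4 with w0→w1→w2→w3→w4→w0) is intransitive. Mapping every world to a single reflexive point • is a surjective bounded morphism; the reflexive point is not intransitive (R••∧R•• but R••).
Hence intransitivity is not modally definable.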